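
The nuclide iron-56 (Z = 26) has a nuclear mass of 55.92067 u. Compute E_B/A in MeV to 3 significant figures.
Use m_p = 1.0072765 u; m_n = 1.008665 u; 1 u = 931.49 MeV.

The nucleus contains 26 protons and 56 − 26 = 30 neutrons.
Mass of separated nucleons = 26(1.0072765) + 30(1.008665) = 26.1891890 + 30.259950 = 56.4491390 u
Mass defect Δm = 56.4491390 − 55.92067 = 0.5284690 u
E_B = 0.5284690 × 931.49 = 492.264 MeV
Dividing by A = 56 gives 8.790 MeV per nucleon.

8.79 MeV/nucleon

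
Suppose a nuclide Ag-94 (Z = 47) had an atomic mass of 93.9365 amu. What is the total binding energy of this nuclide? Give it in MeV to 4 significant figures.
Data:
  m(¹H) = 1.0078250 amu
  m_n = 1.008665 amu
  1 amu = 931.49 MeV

With 47 protons and 47 neutrons (A = 94):
Mass of separated nucleons = 47(1.0078250) + 47(1.008665) = 47.3677750 + 47.407255 = 94.7750300 amu
Mass defect Δm = 94.7750300 − 93.9365 = 0.8385300 amu
Converting to energy: 0.8385300 amu × 931.49 MeV/amu = 781.082 MeV

781.1 MeV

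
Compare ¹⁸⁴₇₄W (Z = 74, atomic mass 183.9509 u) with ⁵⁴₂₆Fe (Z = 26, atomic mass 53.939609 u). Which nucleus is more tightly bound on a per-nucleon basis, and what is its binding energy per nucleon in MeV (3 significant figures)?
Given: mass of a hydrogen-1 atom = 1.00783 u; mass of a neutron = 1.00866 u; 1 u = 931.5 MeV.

⁵⁴₂₆Fe; 8.74 MeV/nucleon

¹⁸⁴₇₄W: Σm = 74(1.00783) + 110(1.00866) = 185.53202 u; Δm = 1.58112 u; E_B = 1472.8 MeV; E_B/A = 8.004 MeV
⁵⁴₂₆Fe: Σm = 26(1.00783) + 28(1.00866) = 54.44606 u; Δm = 0.506451 u; E_B = 471.76 MeV; E_B/A = 8.736 MeV
⁵⁴₂₆Fe has the higher binding energy per nucleon, so it is the more tightly bound nucleus.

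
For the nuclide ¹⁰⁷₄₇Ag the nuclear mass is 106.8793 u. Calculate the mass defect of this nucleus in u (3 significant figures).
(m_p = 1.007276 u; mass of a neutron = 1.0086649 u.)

0.983 u

With 47 protons and 60 neutrons (A = 107):
Mass of separated nucleons = 47(1.007276) + 60(1.0086649) = 47.341972 + 60.5198940 = 107.8618660 u
Mass defect Δm = 107.8618660 − 106.8793 = 0.9825660 u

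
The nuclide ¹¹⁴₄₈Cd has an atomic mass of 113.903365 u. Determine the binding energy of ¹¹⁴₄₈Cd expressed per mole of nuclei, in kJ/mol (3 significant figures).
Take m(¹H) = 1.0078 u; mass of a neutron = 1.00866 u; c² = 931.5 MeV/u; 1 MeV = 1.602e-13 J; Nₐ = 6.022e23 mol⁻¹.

9.37e+10 kJ/mol

Mass of separated nucleons = 48(1.0078) + 66(1.00866) = 48.3744 + 66.57156 = 114.94596 u
The mass defect is 114.94596 − 113.903365 = 1.042595 u.
Binding energy = Δm·c² = 1.042595 × 931.5 MeV/u = 971.177 MeV
Per nucleus in joules: 971.177 MeV × 1.602e-13 J/MeV = 1.5558e-10 J
Per mole: 1.5558e-10 J × 6.022e23 mol⁻¹ = 9.3690e+13 J/mol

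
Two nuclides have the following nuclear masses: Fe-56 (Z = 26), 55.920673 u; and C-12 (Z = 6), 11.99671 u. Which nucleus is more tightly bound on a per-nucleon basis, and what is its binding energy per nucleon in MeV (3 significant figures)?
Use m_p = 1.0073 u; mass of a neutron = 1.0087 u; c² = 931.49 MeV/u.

Fe-56: Σm = 26(1.0073) + 30(1.0087) = 56.4508 u; Δm = 0.530127 u; E_B = 493.81 MeV; E_B/A = 8.818 MeV
C-12: Σm = 6(1.0073) + 6(1.0087) = 12.0960 u; Δm = 0.09929 u; E_B = 92.488 MeV; E_B/A = 7.707 MeV
Fe-56 has the higher binding energy per nucleon, so it is the more tightly bound nucleus.

Fe-56; 8.82 MeV/nucleon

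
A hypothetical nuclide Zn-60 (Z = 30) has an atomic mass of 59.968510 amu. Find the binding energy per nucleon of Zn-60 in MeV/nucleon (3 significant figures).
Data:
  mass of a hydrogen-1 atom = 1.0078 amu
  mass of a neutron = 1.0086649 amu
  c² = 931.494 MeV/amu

The nucleus contains 30 protons and 60 − 30 = 30 neutrons.
Mass of separated nucleons = 30(1.0078) + 30(1.0086649) = 30.2340 + 30.2599470 = 60.4939470 amu
Δm = 60.4939470 − 59.968510 = 0.5254370 amu
Converting to energy: 0.5254370 amu × 931.494 MeV/amu = 489.441 MeV
BE/A = 489.441 MeV / 60 = 8.157 MeV/nucleon

8.16 MeV/nucleon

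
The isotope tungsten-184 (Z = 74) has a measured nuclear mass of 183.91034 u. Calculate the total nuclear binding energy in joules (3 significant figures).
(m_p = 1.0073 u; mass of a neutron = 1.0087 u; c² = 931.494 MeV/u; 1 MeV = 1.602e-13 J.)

2.37e-10 J

Σm = 74·m_p + 110·m_n = 74.5402 + 110.9570 = 185.4972 u
Δm = 185.4972 − 183.91034 = 1.58686 u
E_B = 1.58686 × 931.494 = 1478.15 MeV
In joules: 1478.15 MeV × 1.602e-13 J/MeV = 2.3680e-10 J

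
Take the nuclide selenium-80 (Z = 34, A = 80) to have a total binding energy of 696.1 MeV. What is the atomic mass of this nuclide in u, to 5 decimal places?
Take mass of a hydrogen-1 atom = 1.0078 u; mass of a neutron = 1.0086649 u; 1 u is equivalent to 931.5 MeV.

79.91650 u

Mass defect = 696.1 MeV / (931.5 MeV/u) = 0.7472893 u
Constituent mass = 34(1.0078) + 46(1.0086649) = 80.6637854 u
Atomic mass = 80.6637854 − 0.7472893 = 79.9164961 u ≈ 79.91650 u (to 5 decimal places)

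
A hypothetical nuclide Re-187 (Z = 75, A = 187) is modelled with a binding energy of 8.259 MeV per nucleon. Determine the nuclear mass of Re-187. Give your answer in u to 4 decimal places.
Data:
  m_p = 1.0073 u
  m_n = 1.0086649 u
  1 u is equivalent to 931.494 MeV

186.8600 u

Total binding energy = 187 × 8.259 = 1544.433 MeV
Mass defect = 1544.433 MeV / (931.494 MeV/u) = 1.658017 u
Constituent mass = 75(1.0073) + 112(1.0086649) = 188.5179688 u
Nuclear mass = 188.5179688 − 1.658017 = 186.8599518 u ≈ 186.8600 u (to 4 decimal places)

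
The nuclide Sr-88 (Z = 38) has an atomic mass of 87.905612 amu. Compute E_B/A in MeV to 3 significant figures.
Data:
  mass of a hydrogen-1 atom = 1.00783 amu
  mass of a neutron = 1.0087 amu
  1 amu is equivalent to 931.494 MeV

Σm = 38·m(¹H) + 50·m_n = 38.29754 + 50.4350 = 88.73254 amu
The mass defect is 88.73254 − 87.905612 = 0.826928 amu.
Binding energy = Δm·c² = 0.826928 × 931.494 MeV/amu = 770.278 MeV
Dividing by A = 88 gives 8.753 MeV per nucleon.

8.75 MeV/nucleon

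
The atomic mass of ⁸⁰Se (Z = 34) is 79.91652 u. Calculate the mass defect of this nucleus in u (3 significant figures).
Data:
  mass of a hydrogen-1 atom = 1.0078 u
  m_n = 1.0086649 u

0.747 u

The nucleus contains 34 protons and 80 − 34 = 46 neutrons.
Mass of separated nucleons = 34(1.0078) + 46(1.0086649) = 34.2652 + 46.3985854 = 80.6637854 u
The mass defect is 80.6637854 − 79.91652 = 0.7472654 u.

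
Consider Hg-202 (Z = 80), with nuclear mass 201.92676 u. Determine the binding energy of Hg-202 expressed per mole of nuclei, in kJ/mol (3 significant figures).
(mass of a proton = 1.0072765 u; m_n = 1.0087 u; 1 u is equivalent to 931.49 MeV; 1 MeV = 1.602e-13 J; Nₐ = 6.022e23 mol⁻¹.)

The nucleus contains 80 protons and 202 − 80 = 122 neutrons.
Σm = 80·m_p + 122·m_n = 80.5821200 + 123.0614 = 203.6435200 u
Mass defect Δm = 203.6435200 − 201.92676 = 1.7167600 u
Binding energy = Δm·c² = 1.7167600 × 931.49 MeV/u = 1599.14 MeV
Per nucleus in joules: 1599.14 MeV × 1.602e-13 J/MeV = 2.5618e-10 J
Per mole: 2.5618e-10 J × 6.022e23 mol⁻¹ = 1.5427e+14 J/mol

1.54e+11 kJ/mol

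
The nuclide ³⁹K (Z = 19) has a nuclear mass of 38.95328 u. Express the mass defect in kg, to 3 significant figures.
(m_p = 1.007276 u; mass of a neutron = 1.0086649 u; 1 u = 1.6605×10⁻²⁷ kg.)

5.95e-28 kg

The nucleus contains 19 protons and 39 − 19 = 20 neutrons.
Mass of separated nucleons = 19(1.007276) + 20(1.0086649) = 19.138244 + 20.1732980 = 39.3115420 u
Mass defect Δm = 39.3115420 − 38.95328 = 0.3582620 u
In SI units: 0.3582620 u × 1.6605×10⁻²⁷ kg/u = 5.9489e-28 kg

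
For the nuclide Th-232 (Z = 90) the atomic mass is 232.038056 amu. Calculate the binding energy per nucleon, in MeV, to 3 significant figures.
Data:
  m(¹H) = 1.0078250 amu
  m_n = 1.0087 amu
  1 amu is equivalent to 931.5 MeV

The nucleus contains 90 protons and 232 − 90 = 142 neutrons.
Mass of separated nucleons = 90(1.0078250) + 142(1.0087) = 90.7042500 + 143.2354 = 233.9396500 amu
Mass defect Δm = 233.9396500 − 232.038056 = 1.9015940 amu
E_B = 1.9015940 × 931.5 = 1771.33 MeV
BE/A = 1771.33 MeV / 232 = 7.635 MeV/nucleon

7.64 MeV/nucleon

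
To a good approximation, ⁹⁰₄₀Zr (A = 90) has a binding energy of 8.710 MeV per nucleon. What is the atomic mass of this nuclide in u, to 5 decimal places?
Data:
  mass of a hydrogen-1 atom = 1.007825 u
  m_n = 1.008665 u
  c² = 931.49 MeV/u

89.90470 u

Total binding energy = 90 × 8.710 = 783.900 MeV
Mass defect = 783.900 MeV / (931.49 MeV/u) = 0.8415549 u
Constituent mass = 40(1.007825) + 50(1.008665) = 90.746250 u
Atomic mass = 90.746250 − 0.8415549 = 89.9046951 u ≈ 89.90470 u (to 5 decimal places)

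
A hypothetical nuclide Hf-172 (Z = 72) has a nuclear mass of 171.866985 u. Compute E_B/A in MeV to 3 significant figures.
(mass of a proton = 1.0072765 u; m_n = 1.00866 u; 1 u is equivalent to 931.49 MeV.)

With 72 protons and 100 neutrons (A = 172):
Σm = 72·m_p + 100·m_n = 72.5239080 + 100.86600 = 173.3899080 u
The mass defect is 173.3899080 − 171.866985 = 1.5229230 u.
Binding energy = Δm·c² = 1.5229230 × 931.49 MeV/u = 1418.59 MeV
BE/A = 1418.59 MeV / 172 = 8.248 MeV/nucleon

8.25 MeV/nucleon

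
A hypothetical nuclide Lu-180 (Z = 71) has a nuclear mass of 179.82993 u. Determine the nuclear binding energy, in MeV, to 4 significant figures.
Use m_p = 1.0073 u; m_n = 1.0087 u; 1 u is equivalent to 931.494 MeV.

With 71 protons and 109 neutrons (A = 180):
Mass of separated nucleons = 71(1.0073) + 109(1.0087) = 71.5183 + 109.9483 = 181.4666 u
Mass defect Δm = 181.4666 − 179.82993 = 1.63667 u
Binding energy = Δm·c² = 1.63667 × 931.494 MeV/u = 1524.55 MeV

1525 MeV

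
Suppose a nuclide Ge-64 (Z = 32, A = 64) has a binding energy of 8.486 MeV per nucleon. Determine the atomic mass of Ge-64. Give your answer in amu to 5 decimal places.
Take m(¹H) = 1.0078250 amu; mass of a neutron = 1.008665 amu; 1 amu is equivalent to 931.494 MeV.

63.94463 amu

Total binding energy = 64 × 8.486 = 543.104 MeV
Mass defect = 543.104 MeV / (931.494 MeV/amu) = 0.5830462 amu
Constituent mass = 32(1.0078250) + 32(1.008665) = 64.5276800 amu
Atomic mass = 64.5276800 − 0.5830462 = 63.9446338 amu ≈ 63.94463 amu (to 5 decimal places)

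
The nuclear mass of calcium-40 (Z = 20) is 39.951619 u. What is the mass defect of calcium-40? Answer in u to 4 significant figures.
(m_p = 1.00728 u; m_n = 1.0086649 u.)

Σm = 20·m_p + 20·m_n = 20.14560 + 20.1732980 = 40.3188980 u
The mass defect is 40.3188980 − 39.951619 = 0.3672790 u.

0.3673 u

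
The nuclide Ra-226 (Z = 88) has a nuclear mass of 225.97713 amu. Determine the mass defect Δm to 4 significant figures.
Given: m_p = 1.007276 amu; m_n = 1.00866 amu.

Mass of separated nucleons = 88(1.007276) + 138(1.00866) = 88.640288 + 139.19508 = 227.835368 amu
The mass defect is 227.835368 − 225.97713 = 1.858238 amu.

1.858 amu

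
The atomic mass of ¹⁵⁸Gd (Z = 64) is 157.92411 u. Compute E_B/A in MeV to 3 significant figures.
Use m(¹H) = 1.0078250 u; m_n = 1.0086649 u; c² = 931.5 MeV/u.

8.20 MeV/nucleon

Mass of separated nucleons = 64(1.0078250) + 94(1.0086649) = 64.5008000 + 94.8145006 = 159.3153006 u
Δm = 159.3153006 − 157.92411 = 1.3911906 u
E_B = 1.3911906 × 931.5 = 1295.89 MeV
Dividing by A = 158 gives 8.202 MeV per nucleon.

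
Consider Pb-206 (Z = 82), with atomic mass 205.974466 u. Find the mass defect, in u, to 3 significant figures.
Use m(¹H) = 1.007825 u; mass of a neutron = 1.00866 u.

The nucleus contains 82 protons and 206 − 82 = 124 neutrons.
Mass of separated nucleons = 82(1.007825) + 124(1.00866) = 82.641650 + 125.07384 = 207.715490 u
Δm = 207.715490 − 205.974466 = 1.741024 u

1.74 u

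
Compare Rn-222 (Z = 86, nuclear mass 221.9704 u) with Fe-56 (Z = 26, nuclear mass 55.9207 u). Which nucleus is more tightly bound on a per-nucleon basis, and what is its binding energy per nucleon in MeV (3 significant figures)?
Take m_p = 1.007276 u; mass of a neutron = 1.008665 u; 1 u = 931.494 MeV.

Fe-56; 8.79 MeV/nucleon

Rn-222: Σm = 86(1.007276) + 136(1.008665) = 223.804176 u; Δm = 1.833776 u; E_B = 1708.15 MeV; E_B/A = 7.694 MeV
Fe-56: Σm = 26(1.007276) + 30(1.008665) = 56.449126 u; Δm = 0.528426 u; E_B = 492.23 MeV; E_B/A = 8.790 MeV
Fe-56 has the higher binding energy per nucleon, so it is the more tightly bound nucleus.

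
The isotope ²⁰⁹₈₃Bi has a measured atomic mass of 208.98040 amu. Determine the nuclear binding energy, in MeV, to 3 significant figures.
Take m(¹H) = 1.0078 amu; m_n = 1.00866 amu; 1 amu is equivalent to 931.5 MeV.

With 83 protons and 126 neutrons (A = 209):
Mass of separated nucleons = 83(1.0078) + 126(1.00866) = 83.6474 + 127.09116 = 210.73856 amu
Mass defect Δm = 210.73856 − 208.98040 = 1.75816 amu
Converting to energy: 1.75816 amu × 931.5 MeV/amu = 1637.73 MeV

1640 MeV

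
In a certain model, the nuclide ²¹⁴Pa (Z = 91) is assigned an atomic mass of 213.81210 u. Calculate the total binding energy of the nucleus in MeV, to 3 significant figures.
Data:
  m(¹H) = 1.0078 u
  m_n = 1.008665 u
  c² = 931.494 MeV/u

With 91 protons and 123 neutrons (A = 214):
Mass of separated nucleons = 91(1.0078) + 123(1.008665) = 91.7098 + 124.065795 = 215.775595 u
The mass defect is 215.775595 − 213.81210 = 1.963495 u.
E_B = 1.963495 × 931.494 = 1828.98 MeV

1830 MeV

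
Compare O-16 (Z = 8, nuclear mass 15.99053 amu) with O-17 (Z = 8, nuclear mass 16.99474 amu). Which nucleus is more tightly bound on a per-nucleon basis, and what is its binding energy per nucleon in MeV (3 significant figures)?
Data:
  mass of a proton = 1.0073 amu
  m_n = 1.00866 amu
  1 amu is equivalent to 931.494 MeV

O-16: Σm = 8(1.0073) + 8(1.00866) = 16.12768 amu; Δm = 0.13715 amu; E_B = 127.7544 MeV; E_B/A = 7.9847 MeV
O-17: Σm = 8(1.0073) + 9(1.00866) = 17.13634 amu; Δm = 0.14160 amu; E_B = 131.90 MeV; E_B/A = 7.759 MeV
O-16 has the higher binding energy per nucleon, so it is the more tightly bound nucleus.

O-16; 7.98 MeV/nucleon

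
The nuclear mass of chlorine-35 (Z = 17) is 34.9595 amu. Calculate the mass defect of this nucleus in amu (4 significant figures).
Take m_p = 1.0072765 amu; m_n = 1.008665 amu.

0.3202 amu

Z = 17, so N = A − Z = 35 − 17 = 18.
Σm = 17·m_p + 18·m_n = 17.1237005 + 18.155970 = 35.2796705 amu
Mass defect Δm = 35.2796705 − 34.9595 = 0.3201705 amu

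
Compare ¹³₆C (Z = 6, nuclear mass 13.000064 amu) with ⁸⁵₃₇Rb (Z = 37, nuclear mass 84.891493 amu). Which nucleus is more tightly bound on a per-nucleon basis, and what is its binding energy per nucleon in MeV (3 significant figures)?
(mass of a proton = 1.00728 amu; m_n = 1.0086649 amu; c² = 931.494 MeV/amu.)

⁸⁵₃₇Rb; 8.70 MeV/nucleon

¹³₆C: Σm = 6(1.00728) + 7(1.0086649) = 13.1043343 amu; Δm = 0.1042703 amu; E_B = 97.127 MeV; E_B/A = 7.471 MeV
⁸⁵₃₇Rb: Σm = 37(1.00728) + 48(1.0086649) = 85.6852752 amu; Δm = 0.7937822 amu; E_B = 739.40 MeV; E_B/A = 8.699 MeV
⁸⁵₃₇Rb has the higher binding energy per nucleon, so it is the more tightly bound nucleus.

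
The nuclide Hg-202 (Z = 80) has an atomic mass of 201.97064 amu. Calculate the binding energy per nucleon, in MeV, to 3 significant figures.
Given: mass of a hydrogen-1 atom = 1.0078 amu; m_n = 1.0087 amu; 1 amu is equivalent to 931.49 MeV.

7.91 MeV/nucleon

Total constituent mass: 80 × 1.0078 + 122 × 1.0087 = 203.6854 amu
Mass defect Δm = 203.6854 − 201.97064 = 1.71476 amu
Converting to energy: 1.71476 amu × 931.49 MeV/amu = 1597.28 MeV
Per nucleon: 1597.28 / 202 = 7.907 MeV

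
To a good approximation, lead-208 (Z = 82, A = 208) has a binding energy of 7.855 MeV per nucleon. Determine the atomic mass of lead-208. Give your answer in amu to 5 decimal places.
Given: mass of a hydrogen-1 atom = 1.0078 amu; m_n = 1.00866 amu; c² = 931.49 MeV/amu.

207.97675 amu

Total binding energy = 208 × 7.855 = 1633.840 MeV
Mass defect = 1633.840 MeV / (931.49 MeV/amu) = 1.7540070 amu
Constituent mass = 82(1.0078) + 126(1.00866) = 209.73076 amu
Atomic mass = 209.73076 − 1.7540070 = 207.9767530 amu ≈ 207.97675 amu (to 5 decimal places)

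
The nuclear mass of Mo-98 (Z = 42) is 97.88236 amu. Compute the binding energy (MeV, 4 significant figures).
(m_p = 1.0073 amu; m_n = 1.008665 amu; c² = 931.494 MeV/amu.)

847.2 MeV

Mass of separated nucleons = 42(1.0073) + 56(1.008665) = 42.3066 + 56.485240 = 98.791840 amu
The mass defect is 98.791840 − 97.88236 = 0.909480 amu.
Binding energy = Δm·c² = 0.909480 × 931.494 MeV/amu = 847.175 MeV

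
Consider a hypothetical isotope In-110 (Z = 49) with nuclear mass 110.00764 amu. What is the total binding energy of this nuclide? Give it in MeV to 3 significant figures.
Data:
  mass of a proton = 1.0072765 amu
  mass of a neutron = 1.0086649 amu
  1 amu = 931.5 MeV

Mass of separated nucleons = 49(1.0072765) + 61(1.0086649) = 49.3565485 + 61.5285589 = 110.8851074 amu
Mass defect Δm = 110.8851074 − 110.00764 = 0.8774674 amu
Converting to energy: 0.8774674 amu × 931.5 MeV/amu = 817.361 MeV

817 MeV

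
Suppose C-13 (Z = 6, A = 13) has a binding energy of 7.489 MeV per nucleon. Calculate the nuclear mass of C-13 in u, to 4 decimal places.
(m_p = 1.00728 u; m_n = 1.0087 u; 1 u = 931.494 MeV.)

13.0001 u

Total binding energy = 13 × 7.489 = 97.357 MeV
Mass defect = 97.357 MeV / (931.494 MeV/u) = 0.104517 u
Constituent mass = 6(1.00728) + 7(1.0087) = 13.10458 u
Nuclear mass = 13.10458 − 0.104517 = 13.000063 u ≈ 13.0001 u (to 4 decimal places)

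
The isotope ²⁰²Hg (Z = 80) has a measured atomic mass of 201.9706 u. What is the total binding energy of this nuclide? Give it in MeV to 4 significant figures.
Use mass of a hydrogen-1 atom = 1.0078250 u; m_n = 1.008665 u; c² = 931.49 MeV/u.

Total constituent mass: 80 × 1.0078250 + 122 × 1.008665 = 203.6831300 u
Mass defect Δm = 203.6831300 − 201.9706 = 1.7125300 u
Converting to energy: 1.7125300 u × 931.49 MeV/u = 1595.20 MeV

1595 MeV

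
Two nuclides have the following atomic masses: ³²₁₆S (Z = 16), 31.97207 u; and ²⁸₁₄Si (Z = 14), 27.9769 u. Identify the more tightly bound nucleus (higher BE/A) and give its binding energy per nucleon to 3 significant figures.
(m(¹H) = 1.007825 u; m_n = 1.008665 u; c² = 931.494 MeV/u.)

³²₁₆S: Σm = 16(1.007825) + 16(1.008665) = 32.263840 u; Δm = 0.291770 u; E_B = 271.78 MeV; E_B/A = 8.493 MeV
²⁸₁₄Si: Σm = 14(1.007825) + 14(1.008665) = 28.230860 u; Δm = 0.253960 u; E_B = 236.56 MeV; E_B/A = 8.449 MeV
³²₁₆S has the higher binding energy per nucleon, so it is the more tightly bound nucleus.

³²₁₆S; 8.49 MeV/nucleon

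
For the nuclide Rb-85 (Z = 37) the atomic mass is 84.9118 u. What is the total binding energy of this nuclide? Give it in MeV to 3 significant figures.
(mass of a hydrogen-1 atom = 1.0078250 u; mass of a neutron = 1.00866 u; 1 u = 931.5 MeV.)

With 37 protons and 48 neutrons (A = 85):
Total constituent mass: 37 × 1.0078250 + 48 × 1.00866 = 85.7052050 u
Mass defect Δm = 85.7052050 − 84.9118 = 0.7934050 u
E_B = 0.7934050 × 931.5 = 739.057 MeV

739 MeV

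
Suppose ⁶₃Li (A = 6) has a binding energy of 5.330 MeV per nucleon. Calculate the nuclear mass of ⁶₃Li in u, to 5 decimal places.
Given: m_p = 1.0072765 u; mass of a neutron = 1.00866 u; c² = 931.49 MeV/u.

6.01348 u

Total binding energy = 6 × 5.330 = 31.980 MeV
Mass defect = 31.980 MeV / (931.49 MeV/u) = 0.0343321 u
Constituent mass = 3(1.0072765) + 3(1.00866) = 6.0478095 u
Nuclear mass = 6.0478095 − 0.0343321 = 6.0134774 u ≈ 6.01348 u (to 5 decimal places)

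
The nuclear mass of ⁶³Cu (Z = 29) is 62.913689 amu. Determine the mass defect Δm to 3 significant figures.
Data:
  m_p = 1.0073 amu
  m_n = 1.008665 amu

0.593 amu

Total constituent mass: 29 × 1.0073 + 34 × 1.008665 = 63.506310 amu
The mass defect is 63.506310 − 62.913689 = 0.592621 amu.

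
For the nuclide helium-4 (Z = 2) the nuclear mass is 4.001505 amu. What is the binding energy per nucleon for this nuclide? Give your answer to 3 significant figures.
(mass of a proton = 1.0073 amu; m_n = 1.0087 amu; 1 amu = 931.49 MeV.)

7.10 MeV/nucleon

Total constituent mass: 2 × 1.0073 + 2 × 1.0087 = 4.0320 amu
Mass defect Δm = 4.0320 − 4.001505 = 0.030495 amu
Converting to energy: 0.030495 amu × 931.49 MeV/amu = 28.4058 MeV
Per nucleon: 28.4058 / 4 = 7.101 MeV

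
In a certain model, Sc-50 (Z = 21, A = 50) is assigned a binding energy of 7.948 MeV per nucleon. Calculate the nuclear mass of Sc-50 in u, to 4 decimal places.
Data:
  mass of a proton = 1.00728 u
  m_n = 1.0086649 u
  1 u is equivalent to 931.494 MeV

Total binding energy = 50 × 7.948 = 397.400 MeV
Mass defect = 397.400 MeV / (931.494 MeV/u) = 0.426626 u
Constituent mass = 21(1.00728) + 29(1.0086649) = 50.4041621 u
Nuclear mass = 50.4041621 − 0.426626 = 49.9775361 u ≈ 49.9775 u (to 4 decimal places)

49.9775 u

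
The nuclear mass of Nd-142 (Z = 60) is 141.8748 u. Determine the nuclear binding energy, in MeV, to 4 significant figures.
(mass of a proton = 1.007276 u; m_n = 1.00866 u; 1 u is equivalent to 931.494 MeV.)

Total constituent mass: 60 × 1.007276 + 82 × 1.00866 = 143.146680 u
Mass defect Δm = 143.146680 − 141.8748 = 1.271880 u
Binding energy = Δm·c² = 1.271880 × 931.494 MeV/u = 1184.75 MeV

1185 MeV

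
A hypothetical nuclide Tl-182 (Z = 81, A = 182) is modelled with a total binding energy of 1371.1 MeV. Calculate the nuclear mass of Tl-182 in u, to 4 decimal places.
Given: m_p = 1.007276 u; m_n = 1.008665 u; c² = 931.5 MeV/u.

Mass defect = 1371.1 MeV / (931.5 MeV/u) = 1.471927 u
Constituent mass = 81(1.007276) + 101(1.008665) = 183.464521 u
Nuclear mass = 183.464521 − 1.471927 = 181.992594 u ≈ 181.9926 u (to 4 decimal places)

181.9926 u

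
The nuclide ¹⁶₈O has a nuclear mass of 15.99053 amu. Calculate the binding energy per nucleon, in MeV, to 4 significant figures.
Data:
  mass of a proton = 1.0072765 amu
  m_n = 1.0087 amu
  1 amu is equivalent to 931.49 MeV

7.992 MeV/nucleon

The nucleus contains 8 protons and 16 − 8 = 8 neutrons.
Total constituent mass: 8 × 1.0072765 + 8 × 1.0087 = 16.1278120 amu
The mass defect is 16.1278120 − 15.99053 = 0.1372820 amu.
Binding energy = Δm·c² = 0.1372820 × 931.49 MeV/amu = 127.877 MeV
Per nucleon: 127.877 / 16 = 7.992 MeV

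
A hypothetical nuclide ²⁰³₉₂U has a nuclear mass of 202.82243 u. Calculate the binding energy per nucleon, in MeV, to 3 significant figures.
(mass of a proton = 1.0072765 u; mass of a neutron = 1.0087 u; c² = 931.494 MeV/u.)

The nucleus contains 92 protons and 203 − 92 = 111 neutrons.
Total constituent mass: 92 × 1.0072765 + 111 × 1.0087 = 204.6351380 u
Mass defect Δm = 204.6351380 − 202.82243 = 1.8127080 u
E_B = 1.8127080 × 931.494 = 1688.53 MeV
Per nucleon: 1688.53 / 203 = 8.318 MeV

8.32 MeV/nucleon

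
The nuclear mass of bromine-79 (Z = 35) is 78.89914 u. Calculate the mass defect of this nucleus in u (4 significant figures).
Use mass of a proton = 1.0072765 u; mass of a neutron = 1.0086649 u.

0.7368 u

With 35 protons and 44 neutrons (A = 79):
Σm = 35·m_p + 44·m_n = 35.2546775 + 44.3812556 = 79.6359331 u
Δm = 79.6359331 − 78.89914 = 0.7367931 u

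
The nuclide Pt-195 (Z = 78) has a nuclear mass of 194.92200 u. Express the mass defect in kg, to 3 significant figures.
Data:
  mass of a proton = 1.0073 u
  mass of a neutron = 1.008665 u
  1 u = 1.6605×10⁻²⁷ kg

2.76e-27 kg

Z = 78, so N = A − Z = 195 − 78 = 117.
Total constituent mass: 78 × 1.0073 + 117 × 1.008665 = 196.583205 u
Δm = 196.583205 − 194.92200 = 1.661205 u
In SI units: 1.661205 u × 1.6605×10⁻²⁷ kg/u = 2.7584e-27 kg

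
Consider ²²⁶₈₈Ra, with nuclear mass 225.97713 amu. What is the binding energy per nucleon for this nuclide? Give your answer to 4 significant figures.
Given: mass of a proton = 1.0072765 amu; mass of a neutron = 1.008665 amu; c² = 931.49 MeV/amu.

7.662 MeV/nucleon

The nucleus contains 88 protons and 226 − 88 = 138 neutrons.
Total constituent mass: 88 × 1.0072765 + 138 × 1.008665 = 227.8361020 amu
Mass defect Δm = 227.8361020 − 225.97713 = 1.8589720 amu
Binding energy = Δm·c² = 1.8589720 × 931.49 MeV/amu = 1731.61 MeV
Per nucleon: 1731.61 / 226 = 7.662 MeV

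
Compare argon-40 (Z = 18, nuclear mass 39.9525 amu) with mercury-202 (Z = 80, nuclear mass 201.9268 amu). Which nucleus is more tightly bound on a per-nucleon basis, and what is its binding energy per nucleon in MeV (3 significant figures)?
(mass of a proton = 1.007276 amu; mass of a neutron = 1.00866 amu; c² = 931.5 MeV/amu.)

argon-40: Σm = 18(1.007276) + 22(1.00866) = 40.321488 amu; Δm = 0.368988 amu; E_B = 343.71 MeV; E_B/A = 8.593 MeV
mercury-202: Σm = 80(1.007276) + 122(1.00866) = 203.638600 amu; Δm = 1.711800 amu; E_B = 1594.5 MeV; E_B/A = 7.894 MeV
argon-40 has the higher binding energy per nucleon, so it is the more tightly bound nucleus.

argon-40; 8.59 MeV/nucleon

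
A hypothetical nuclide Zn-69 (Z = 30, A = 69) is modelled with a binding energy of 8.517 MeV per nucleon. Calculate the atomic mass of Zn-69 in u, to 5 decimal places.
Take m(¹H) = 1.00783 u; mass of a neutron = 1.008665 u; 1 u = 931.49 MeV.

Total binding energy = 69 × 8.517 = 587.673 MeV
Mass defect = 587.673 MeV / (931.49 MeV/u) = 0.6308957 u
Constituent mass = 30(1.00783) + 39(1.008665) = 69.572835 u
Atomic mass = 69.572835 − 0.6308957 = 68.9419393 u ≈ 68.94194 u (to 5 decimal places)

68.94194 u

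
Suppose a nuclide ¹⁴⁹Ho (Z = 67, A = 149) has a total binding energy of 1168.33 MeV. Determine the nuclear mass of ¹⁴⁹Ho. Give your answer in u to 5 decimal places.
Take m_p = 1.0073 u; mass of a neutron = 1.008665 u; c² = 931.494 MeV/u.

148.94538 u

Mass defect = 1168.33 MeV / (931.494 MeV/u) = 1.2542539 u
Constituent mass = 67(1.0073) + 82(1.008665) = 150.199630 u
Nuclear mass = 150.199630 − 1.2542539 = 148.9453761 u ≈ 148.94538 u (to 5 decimal places)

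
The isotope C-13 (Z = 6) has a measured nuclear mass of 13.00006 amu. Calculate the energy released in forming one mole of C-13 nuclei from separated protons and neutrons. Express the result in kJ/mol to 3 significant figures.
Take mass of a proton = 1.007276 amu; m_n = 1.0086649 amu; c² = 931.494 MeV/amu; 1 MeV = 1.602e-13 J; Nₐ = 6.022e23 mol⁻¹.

9.37e+09 kJ/mol

With 6 protons and 7 neutrons (A = 13):
Mass of separated nucleons = 6(1.007276) + 7(1.0086649) = 6.043656 + 7.0606543 = 13.1043103 amu
Δm = 13.1043103 − 13.00006 = 0.1042503 amu
Binding energy = Δm·c² = 0.1042503 × 931.494 MeV/amu = 97.1085 MeV
Per nucleus in joules: 97.1085 MeV × 1.602e-13 J/MeV = 1.5557e-11 J
Per mole: 1.5557e-11 J × 6.022e23 mol⁻¹ = 9.3684e+12 J/mol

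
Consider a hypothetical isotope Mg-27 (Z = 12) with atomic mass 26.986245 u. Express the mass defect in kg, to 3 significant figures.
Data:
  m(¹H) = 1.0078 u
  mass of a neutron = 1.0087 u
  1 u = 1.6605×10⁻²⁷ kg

Σm = 12·m(¹H) + 15·m_n = 12.0936 + 15.1305 = 27.2241 u
Mass defect Δm = 27.2241 − 26.986245 = 0.237855 u
In SI units: 0.237855 u × 1.6605×10⁻²⁷ kg/u = 3.9496e-28 kg

3.95e-28 kg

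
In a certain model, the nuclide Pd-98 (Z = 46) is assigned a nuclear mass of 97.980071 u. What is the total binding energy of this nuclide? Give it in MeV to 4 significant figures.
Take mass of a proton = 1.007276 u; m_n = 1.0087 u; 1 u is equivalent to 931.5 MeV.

The nucleus contains 46 protons and 98 − 46 = 52 neutrons.
Total constituent mass: 46 × 1.007276 + 52 × 1.0087 = 98.787096 u
Mass defect Δm = 98.787096 − 97.980071 = 0.807025 u
E_B = 0.807025 × 931.5 = 751.744 MeV

751.7 MeV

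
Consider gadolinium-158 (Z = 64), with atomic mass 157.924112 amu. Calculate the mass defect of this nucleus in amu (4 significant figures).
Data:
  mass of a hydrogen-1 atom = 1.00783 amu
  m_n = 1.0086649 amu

1.392 amu

Mass of separated nucleons = 64(1.00783) + 94(1.0086649) = 64.50112 + 94.8145006 = 159.3156206 amu
Δm = 159.3156206 − 157.924112 = 1.3915086 amu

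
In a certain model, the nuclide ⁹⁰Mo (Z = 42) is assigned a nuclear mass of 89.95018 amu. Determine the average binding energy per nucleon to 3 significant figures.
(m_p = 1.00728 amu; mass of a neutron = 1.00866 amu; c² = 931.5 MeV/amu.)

7.98 MeV/nucleon

With 42 protons and 48 neutrons (A = 90):
Mass of separated nucleons = 42(1.00728) + 48(1.00866) = 42.30576 + 48.41568 = 90.72144 amu
Mass defect Δm = 90.72144 − 89.95018 = 0.77126 amu
Converting to energy: 0.77126 amu × 931.5 MeV/amu = 718.429 MeV
Dividing by A = 90 gives 7.983 MeV per nucleon.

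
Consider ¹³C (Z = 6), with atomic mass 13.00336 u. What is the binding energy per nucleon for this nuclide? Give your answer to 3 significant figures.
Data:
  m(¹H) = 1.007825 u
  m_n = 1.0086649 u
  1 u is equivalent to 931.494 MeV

Σm = 6·m(¹H) + 7·m_n = 6.046950 + 7.0606543 = 13.1076043 u
The mass defect is 13.1076043 − 13.00336 = 0.1042443 u.
Binding energy = Δm·c² = 0.1042443 × 931.494 MeV/u = 97.1029 MeV
BE/A = 97.1029 MeV / 13 = 7.469 MeV/nucleon

7.47 MeV/nucleon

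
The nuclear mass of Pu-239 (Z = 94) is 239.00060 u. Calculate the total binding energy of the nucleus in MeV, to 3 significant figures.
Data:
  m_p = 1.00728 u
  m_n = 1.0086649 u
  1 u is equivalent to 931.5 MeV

Σm = 94·m_p + 145·m_n = 94.68432 + 146.2564105 = 240.9407305 u
The mass defect is 240.9407305 − 239.00060 = 1.9401305 u.
E_B = 1.9401305 × 931.5 = 1807.23 MeV

1810 MeV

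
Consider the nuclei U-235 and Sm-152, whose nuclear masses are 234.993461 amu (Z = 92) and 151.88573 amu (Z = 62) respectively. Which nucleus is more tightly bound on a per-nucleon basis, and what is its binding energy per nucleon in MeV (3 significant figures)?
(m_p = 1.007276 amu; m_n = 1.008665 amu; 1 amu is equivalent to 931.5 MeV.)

Sm-152; 8.24 MeV/nucleon

U-235: Σm = 92(1.007276) + 143(1.008665) = 236.908487 amu; Δm = 1.915026 amu; E_B = 1783.8 MeV; E_B/A = 7.591 MeV
Sm-152: Σm = 62(1.007276) + 90(1.008665) = 153.230962 amu; Δm = 1.345232 amu; E_B = 1253.1 MeV; E_B/A = 8.244 MeV
Sm-152 has the higher binding energy per nucleon, so it is the more tightly bound nucleus.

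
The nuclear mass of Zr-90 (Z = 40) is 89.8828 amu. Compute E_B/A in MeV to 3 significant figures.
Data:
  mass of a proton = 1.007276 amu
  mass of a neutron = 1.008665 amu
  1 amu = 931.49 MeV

Total constituent mass: 40 × 1.007276 + 50 × 1.008665 = 90.724290 amu
Δm = 90.724290 − 89.8828 = 0.841490 amu
Converting to energy: 0.841490 amu × 931.49 MeV/amu = 783.840 MeV
BE/A = 783.840 MeV / 90 = 8.709 MeV/nucleon

8.71 MeV/nucleon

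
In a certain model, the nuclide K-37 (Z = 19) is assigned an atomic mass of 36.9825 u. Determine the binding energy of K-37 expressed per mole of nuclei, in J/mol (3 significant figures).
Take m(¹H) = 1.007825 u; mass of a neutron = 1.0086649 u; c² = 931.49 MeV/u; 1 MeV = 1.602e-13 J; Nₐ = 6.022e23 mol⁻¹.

2.89e+13 J/mol

Total constituent mass: 19 × 1.007825 + 18 × 1.0086649 = 37.3046432 u
Δm = 37.3046432 − 36.9825 = 0.3221432 u
E_B = 0.3221432 × 931.49 = 300.073 MeV
Per nucleus in joules: 300.073 MeV × 1.602e-13 J/MeV = 4.8072e-11 J
Per mole: 4.8072e-11 J × 6.022e23 mol⁻¹ = 2.8949e+13 J/mol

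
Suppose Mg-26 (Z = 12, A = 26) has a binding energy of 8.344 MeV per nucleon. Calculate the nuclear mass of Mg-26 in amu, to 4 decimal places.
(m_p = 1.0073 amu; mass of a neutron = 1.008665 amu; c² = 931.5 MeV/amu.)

25.9760 amu

Total binding energy = 26 × 8.344 = 216.944 MeV
Mass defect = 216.944 MeV / (931.5 MeV/amu) = 0.232897 amu
Constituent mass = 12(1.0073) + 14(1.008665) = 26.208910 amu
Nuclear mass = 26.208910 − 0.232897 = 25.976013 amu ≈ 25.9760 amu (to 4 decimal places)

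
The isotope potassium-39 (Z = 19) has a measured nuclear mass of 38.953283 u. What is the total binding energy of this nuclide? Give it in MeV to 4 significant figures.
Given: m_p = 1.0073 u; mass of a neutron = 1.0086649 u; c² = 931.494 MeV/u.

334.1 MeV

Mass of separated nucleons = 19(1.0073) + 20(1.0086649) = 19.1387 + 20.1732980 = 39.3119980 u
The mass defect is 39.3119980 − 38.953283 = 0.3587150 u.
E_B = 0.3587150 × 931.494 = 334.141 MeV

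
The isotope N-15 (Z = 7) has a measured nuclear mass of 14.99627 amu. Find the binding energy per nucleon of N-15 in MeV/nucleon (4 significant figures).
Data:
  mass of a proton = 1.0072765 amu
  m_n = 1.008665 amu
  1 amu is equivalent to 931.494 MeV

Σm = 7·m_p + 8·m_n = 7.0509355 + 8.069320 = 15.1202555 amu
Mass defect Δm = 15.1202555 − 14.99627 = 0.1239855 amu
Binding energy = Δm·c² = 0.1239855 × 931.494 MeV/amu = 115.492 MeV
BE/A = 115.492 MeV / 15 = 7.699 MeV/nucleon

7.699 MeV/nucleon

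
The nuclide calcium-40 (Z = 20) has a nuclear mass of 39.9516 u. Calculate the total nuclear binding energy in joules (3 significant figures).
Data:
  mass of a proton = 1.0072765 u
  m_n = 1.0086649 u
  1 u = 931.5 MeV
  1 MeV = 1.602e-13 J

5.48e-11 J

Total constituent mass: 20 × 1.0072765 + 20 × 1.0086649 = 40.3188280 u
The mass defect is 40.3188280 − 39.9516 = 0.3672280 u.
Binding energy = Δm·c² = 0.3672280 × 931.5 MeV/u = 342.073 MeV
In joules: 342.073 MeV × 1.602e-13 J/MeV = 5.4800e-11 J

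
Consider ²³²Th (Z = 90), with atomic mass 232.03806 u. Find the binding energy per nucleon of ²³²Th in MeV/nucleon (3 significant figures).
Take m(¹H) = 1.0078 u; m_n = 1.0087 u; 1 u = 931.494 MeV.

Σm = 90·m(¹H) + 142·m_n = 90.7020 + 143.2354 = 233.9374 u
Mass defect Δm = 233.9374 − 232.03806 = 1.89934 u
E_B = 1.89934 × 931.494 = 1769.22 MeV
BE/A = 1769.22 MeV / 232 = 7.626 MeV/nucleon

7.63 MeV/nucleon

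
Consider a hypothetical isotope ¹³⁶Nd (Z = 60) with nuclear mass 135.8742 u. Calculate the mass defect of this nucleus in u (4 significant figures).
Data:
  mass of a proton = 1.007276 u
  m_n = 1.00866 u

1.221 u

With 60 protons and 76 neutrons (A = 136):
Total constituent mass: 60 × 1.007276 + 76 × 1.00866 = 137.094720 u
Mass defect Δm = 137.094720 − 135.8742 = 1.220520 u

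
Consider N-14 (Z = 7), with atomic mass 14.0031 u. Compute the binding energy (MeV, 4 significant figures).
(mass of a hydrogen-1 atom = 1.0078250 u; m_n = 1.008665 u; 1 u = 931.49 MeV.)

Z = 7, so N = A − Z = 14 − 7 = 7.
Σm = 7·m(¹H) + 7·m_n = 7.0547750 + 7.060655 = 14.1154300 u
Δm = 14.1154300 − 14.0031 = 0.1123300 u
E_B = 0.1123300 × 931.49 = 104.634 MeV

104.6 MeV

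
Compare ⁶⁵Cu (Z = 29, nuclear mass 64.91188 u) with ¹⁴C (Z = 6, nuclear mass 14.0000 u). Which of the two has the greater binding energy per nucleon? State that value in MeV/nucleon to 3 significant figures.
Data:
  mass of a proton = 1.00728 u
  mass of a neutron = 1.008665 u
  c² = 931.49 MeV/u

⁶⁵Cu; 8.76 MeV/nucleon

⁶⁵Cu: Σm = 29(1.00728) + 36(1.008665) = 65.523060 u; Δm = 0.611180 u; E_B = 569.31 MeV; E_B/A = 8.759 MeV
¹⁴C: Σm = 6(1.00728) + 8(1.008665) = 14.113000 u; Δm = 0.113000 u; E_B = 105.258 MeV; E_B/A = 7.518 MeV
⁶⁵Cu has the higher binding energy per nucleon, so it is the more tightly bound nucleus.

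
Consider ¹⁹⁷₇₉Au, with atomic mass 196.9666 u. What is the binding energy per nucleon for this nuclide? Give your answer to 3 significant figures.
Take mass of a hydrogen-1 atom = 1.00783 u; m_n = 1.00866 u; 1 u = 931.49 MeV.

Total constituent mass: 79 × 1.00783 + 118 × 1.00866 = 198.64045 u
The mass defect is 198.64045 − 196.9666 = 1.67385 u.
Binding energy = Δm·c² = 1.67385 × 931.49 MeV/u = 1559.17 MeV
Per nucleon: 1559.17 / 197 = 7.9146 MeV

7.91 MeV/nucleon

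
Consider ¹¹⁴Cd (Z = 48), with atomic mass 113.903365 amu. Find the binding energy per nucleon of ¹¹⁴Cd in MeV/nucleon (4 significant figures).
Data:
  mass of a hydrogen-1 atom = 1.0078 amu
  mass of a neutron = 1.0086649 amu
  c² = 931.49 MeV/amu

8.522 MeV/nucleon

Mass of separated nucleons = 48(1.0078) + 66(1.0086649) = 48.3744 + 66.5718834 = 114.9462834 amu
Mass defect Δm = 114.9462834 − 113.903365 = 1.0429184 amu
Converting to energy: 1.0429184 amu × 931.49 MeV/amu = 971.468 MeV
Per nucleon: 971.468 / 114 = 8.522 MeV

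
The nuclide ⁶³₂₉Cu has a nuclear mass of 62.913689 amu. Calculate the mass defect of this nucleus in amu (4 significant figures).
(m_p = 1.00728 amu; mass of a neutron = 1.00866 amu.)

The nucleus contains 29 protons and 63 − 29 = 34 neutrons.
Total constituent mass: 29 × 1.00728 + 34 × 1.00866 = 63.50556 amu
Δm = 63.50556 − 62.913689 = 0.591871 amu

0.5919 amu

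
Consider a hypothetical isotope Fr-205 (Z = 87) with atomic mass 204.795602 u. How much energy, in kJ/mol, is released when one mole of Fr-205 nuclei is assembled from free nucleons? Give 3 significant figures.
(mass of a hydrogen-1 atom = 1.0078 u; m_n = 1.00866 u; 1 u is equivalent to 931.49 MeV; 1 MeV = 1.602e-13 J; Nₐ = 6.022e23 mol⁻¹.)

1.71e+11 kJ/mol

Z = 87, so N = A − Z = 205 − 87 = 118.
Total constituent mass: 87 × 1.0078 + 118 × 1.00866 = 206.70048 u
Mass defect Δm = 206.70048 − 204.795602 = 1.904878 u
Binding energy = Δm·c² = 1.904878 × 931.49 MeV/u = 1774.37 MeV
Per nucleus in joules: 1774.37 MeV × 1.602e-13 J/MeV = 2.8425e-10 J
Per mole: 2.8425e-10 J × 6.022e23 mol⁻¹ = 1.7118e+14 J/mol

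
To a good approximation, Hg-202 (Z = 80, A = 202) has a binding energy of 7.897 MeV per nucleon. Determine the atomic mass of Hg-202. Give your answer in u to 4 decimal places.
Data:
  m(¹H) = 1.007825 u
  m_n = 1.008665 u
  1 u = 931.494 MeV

201.9706 u

Total binding energy = 202 × 7.897 = 1595.194 MeV
Mass defect = 1595.194 MeV / (931.494 MeV/u) = 1.712511 u
Constituent mass = 80(1.007825) + 122(1.008665) = 203.683130 u
Atomic mass = 203.683130 − 1.712511 = 201.970619 u ≈ 201.9706 u (to 4 decimal places)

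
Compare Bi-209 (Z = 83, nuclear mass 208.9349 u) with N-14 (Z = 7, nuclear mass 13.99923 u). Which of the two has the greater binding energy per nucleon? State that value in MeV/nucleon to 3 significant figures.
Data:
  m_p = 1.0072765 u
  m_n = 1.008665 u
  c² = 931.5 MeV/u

Bi-209: Σm = 83(1.0072765) + 126(1.008665) = 210.6957395 u; Δm = 1.7608395 u; E_B = 1640.2 MeV; E_B/A = 7.848 MeV
N-14: Σm = 7(1.0072765) + 7(1.008665) = 14.1115905 u; Δm = 0.1123605 u; E_B = 104.66 MeV; E_B/A = 7.476 MeV
Bi-209 has the higher binding energy per nucleon, so it is the more tightly bound nucleus.

Bi-209; 7.85 MeV/nucleon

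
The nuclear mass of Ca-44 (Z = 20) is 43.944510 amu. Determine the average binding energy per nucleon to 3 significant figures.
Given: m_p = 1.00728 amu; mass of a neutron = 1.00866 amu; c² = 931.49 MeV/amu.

With 20 protons and 24 neutrons (A = 44):
Mass of separated nucleons = 20(1.00728) + 24(1.00866) = 20.14560 + 24.20784 = 44.35344 amu
Mass defect Δm = 44.35344 − 43.944510 = 0.408930 amu
Binding energy = Δm·c² = 0.408930 × 931.49 MeV/amu = 380.914 MeV
Dividing by A = 44 gives 8.657 MeV per nucleon.

8.66 MeV/nucleon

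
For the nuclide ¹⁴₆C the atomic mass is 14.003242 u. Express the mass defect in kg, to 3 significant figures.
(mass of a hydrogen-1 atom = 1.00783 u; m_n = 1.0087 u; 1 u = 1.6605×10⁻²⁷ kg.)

Z = 6, so N = A − Z = 14 − 6 = 8.
Total constituent mass: 6 × 1.00783 + 8 × 1.0087 = 14.11658 u
Δm = 14.11658 − 14.003242 = 0.113338 u
In SI units: 0.113338 u × 1.6605×10⁻²⁷ kg/u = 1.8820e-28 kg

1.88e-28 kg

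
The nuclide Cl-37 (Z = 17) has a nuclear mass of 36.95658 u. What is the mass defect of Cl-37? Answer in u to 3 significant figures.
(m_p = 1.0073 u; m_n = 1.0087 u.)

Total constituent mass: 17 × 1.0073 + 20 × 1.0087 = 37.2981 u
Δm = 37.2981 − 36.95658 = 0.34152 u

0.342 u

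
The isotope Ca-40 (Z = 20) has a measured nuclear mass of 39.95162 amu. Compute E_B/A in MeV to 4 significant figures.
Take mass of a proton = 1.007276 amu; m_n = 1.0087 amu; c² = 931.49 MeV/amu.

8.567 MeV/nucleon

The nucleus contains 20 protons and 40 − 20 = 20 neutrons.
Σm = 20·m_p + 20·m_n = 20.145520 + 20.1740 = 40.319520 amu
Mass defect Δm = 40.319520 − 39.95162 = 0.367900 amu
E_B = 0.367900 × 931.49 = 342.695 MeV
BE/A = 342.695 MeV / 40 = 8.567 MeV/nucleon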